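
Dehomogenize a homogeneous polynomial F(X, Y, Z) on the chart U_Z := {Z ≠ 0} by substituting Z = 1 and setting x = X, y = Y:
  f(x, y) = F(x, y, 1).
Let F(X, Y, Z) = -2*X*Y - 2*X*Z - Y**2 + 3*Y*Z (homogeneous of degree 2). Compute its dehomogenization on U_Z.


f(x, y) = -2*x*y - 2*x - y**2 + 3*y

On U_Z we set Z = 1. Each monomial c·X^i·Y^j·Z^k in F becomes c·x^i·y^j·1^k = c·x^i·y^j.
Substituting Z = 1: F(X, Y, 1) = -2*x*y - 2*x - y**2 + 3*y.
Note: deg(f) ≤ deg(F) = 2; strict inequality happens when F is divisible by Z (lost terms).


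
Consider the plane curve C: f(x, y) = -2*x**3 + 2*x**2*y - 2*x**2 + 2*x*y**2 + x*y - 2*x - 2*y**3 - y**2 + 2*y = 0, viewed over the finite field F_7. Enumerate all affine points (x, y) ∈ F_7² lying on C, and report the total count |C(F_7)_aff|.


Affine F_7-points: {(0, 0), (1, 4), (2, 0), (2, 6), (3, 2), (4, 0), (5, 3), (6, 1), (6, 3), (6, 5)}; count = 10.

For each of the 49 pairs (x, y) ∈ F_7², evaluate f(x, y) mod 7. Record the zeros.
  x = 0: [0↦0, 1↦6, 2↦5, 3↦6, 4↦4, 5↦1, 6↦6]  zeros at y ∈ {0}
  x = 1: [0↦1, 1↦5, 2↦6, 3↦6, 4↦0, 5↦4, 6↦6]  zeros at y ∈ {4}
  x = 2: [0↦0, 1↦6, 2↦6, 3↦2, 4↦3, 5↦4, 6↦0]  zeros at y ∈ {0, 6}
  x = 3: [0↦6, 1↦4, 2↦0, 3↦3, 4↦1, 5↦3, 6↦4]  zeros at y ∈ {2}
  x = 4: [0↦0, 1↦1, 2↦4, 3↦4, 4↦3, 5↦3, 6↦6]  zeros at y ∈ {0}
  x = 5: [0↦5, 1↦6, 2↦6, 3↦0, 4↦4, 5↦6, 6↦1]  zeros at y ∈ {3}
  x = 6: [0↦2, 1↦0, 2↦1, 3↦0, 4↦6, 5↦0, 6↦5]  zeros at y ∈ {1, 3, 5}
Collecting zeros: affine points = {(0, 0), (1, 4), (2, 0), (2, 6), (3, 2), (4, 0), (5, 3), (6, 1), (6, 3), (6, 5)}.
Total count |C(F_7)_aff| = 10.


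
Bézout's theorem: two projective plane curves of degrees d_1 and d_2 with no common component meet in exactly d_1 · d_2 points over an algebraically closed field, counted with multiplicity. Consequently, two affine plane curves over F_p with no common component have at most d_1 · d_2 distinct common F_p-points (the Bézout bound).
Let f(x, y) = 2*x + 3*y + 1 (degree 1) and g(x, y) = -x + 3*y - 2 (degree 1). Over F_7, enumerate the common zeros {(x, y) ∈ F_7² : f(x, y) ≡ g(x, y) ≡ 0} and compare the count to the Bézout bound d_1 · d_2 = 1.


Common zeros: {(6, 5)}; count = 1; Bézout bound = 1.

deg(f) = 1, deg(g) = 1, so Bézout bound = 1.
Scan x ∈ F_7. For each x, list the y ∈ F_7 with f(x, y) ≡ 0 and those with g(x, y) ≡ 0 (mod 7); the common zeros in that column are the intersection.
  x = 0: f ≡ 0 at y ∈ {2}; g ≡ 0 at y ∈ {3}; common: ∅.
  x = 1: f ≡ 0 at y ∈ {6}; g ≡ 0 at y ∈ {1}; common: ∅.
  x = 2: f ≡ 0 at y ∈ {3}; g ≡ 0 at y ∈ {6}; common: ∅.
  x = 3: f ≡ 0 at y ∈ {0}; g ≡ 0 at y ∈ {4}; common: ∅.
  x = 4: f ≡ 0 at y ∈ {4}; g ≡ 0 at y ∈ {2}; common: ∅.
  x = 5: f ≡ 0 at y ∈ {1}; g ≡ 0 at y ∈ {0}; common: ∅.
  x = 6: f ≡ 0 at y ∈ {5}; g ≡ 0 at y ∈ {5}; common: {5}.
Collecting: common zeros = {(6, 5)}, so the count is 1.
Comparison with the Bézout bound: 1 ≤ 1 = deg(f)·deg(g), as expected for curves with no common component (the bound is attained).


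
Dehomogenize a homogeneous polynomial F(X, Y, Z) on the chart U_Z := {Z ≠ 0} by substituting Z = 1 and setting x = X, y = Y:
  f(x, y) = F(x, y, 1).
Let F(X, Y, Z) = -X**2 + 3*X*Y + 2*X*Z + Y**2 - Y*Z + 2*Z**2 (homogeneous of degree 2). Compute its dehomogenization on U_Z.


f(x, y) = -x**2 + 3*x*y + 2*x + y**2 - y + 2

On U_Z we set Z = 1. Each monomial c·X^i·Y^j·Z^k in F becomes c·x^i·y^j·1^k = c·x^i·y^j.
Substituting Z = 1: F(X, Y, 1) = -x**2 + 3*x*y + 2*x + y**2 - y + 2.
Note: deg(f) ≤ deg(F) = 2; strict inequality happens when F is divisible by Z (lost terms).


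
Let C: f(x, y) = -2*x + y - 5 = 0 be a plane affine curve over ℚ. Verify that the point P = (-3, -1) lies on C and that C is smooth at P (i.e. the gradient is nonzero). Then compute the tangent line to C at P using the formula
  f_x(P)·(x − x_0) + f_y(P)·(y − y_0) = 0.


Tangent line at P: -2*x + y - 5 = 0.

Step 1: f(-3, -1) = 0, so P lies on C.
Step 2: partial derivatives
  f_x(x, y) = -2, f_y(x, y) = 1.
  f_x(P) = -2, f_y(P) = 1 (gradient nonzero, so P is smooth).
Step 3: tangent line at P: -2·(x − -3) + 1·(y − -1) = 0.
Expanding: -2*x + y - 5 = 0.


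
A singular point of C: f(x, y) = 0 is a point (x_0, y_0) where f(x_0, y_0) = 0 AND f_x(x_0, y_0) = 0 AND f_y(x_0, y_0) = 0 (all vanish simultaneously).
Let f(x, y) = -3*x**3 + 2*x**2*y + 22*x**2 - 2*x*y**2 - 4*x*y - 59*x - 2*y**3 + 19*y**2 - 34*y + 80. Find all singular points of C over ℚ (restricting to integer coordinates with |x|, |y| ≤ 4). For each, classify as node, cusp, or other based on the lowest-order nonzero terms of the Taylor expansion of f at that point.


Singular points: {(3, 2)}; classification: node.

Compute partial derivatives:
  f_x = -9*x**2 + 4*x*y + 44*x - 2*y**2 - 4*y - 59.
  f_y = 2*x**2 - 4*x*y - 4*x - 6*y**2 + 38*y - 34.
Scan x_0 ∈ {−4, ..., 4}. For each x_0, f_y(x_0, y) is a polynomial in y; find its integer roots y ∈ {−4, ..., 4}, then test f_x and f at those candidates.
  x = -4: f_y(-4, y) = -6*y**2 + 54*y + 14; no integer root y with |y| ≤ 4.
  x = -3: f_y(-3, y) = -6*y**2 + 50*y - 4; no integer root y with |y| ≤ 4.
  x = -2: f_y(-2, y) = -6*y**2 + 46*y - 18; no integer root y with |y| ≤ 4.
  x = -1: f_y(-1, y) = -6*y**2 + 42*y - 28; no integer root y with |y| ≤ 4.
  x = 0: f_y(0, y) = -6*y**2 + 38*y - 34; no integer root y with |y| ≤ 4.
  x = 1: f_y(1, y) = -6*y**2 + 34*y - 36; no integer root y with |y| ≤ 4.
  x = 2: f_y(2, y) = -6*y**2 + 30*y - 34; no integer root y with |y| ≤ 4.
  x = 3: f_y(3, y) = -6*y**2 + 26*y - 28; vanishes at y ∈ {2}. (3, 2): f_x = 0, f = 0 — SINGULAR.
  x = 4: f_y(4, y) = -6*y**2 + 22*y - 18; no integer root y with |y| ≤ 4.
Only singular point on the grid: (3, 2).
Classify: substitute x = 3 + u, y = 2 + v and expand: f = -3*u**3 + 2*u**2*v - u**2 - 2*u*v**2 - 2*v**3 + v**2.
No constant or linear terms (consistent with a singular point). Quadratic part: -u**2 + v**2. Cubic part: -3*u**3 + 2*u**2*v - 2*u*v**2 - 2*v**3.
The quadratic part v**2 - u**2 = (v − u)(v + u) splits into two distinct linear factors, so there are two distinct tangent lines y − 2 = ±(x − 3) — this is a node (ordinary double point).
Classification: node.


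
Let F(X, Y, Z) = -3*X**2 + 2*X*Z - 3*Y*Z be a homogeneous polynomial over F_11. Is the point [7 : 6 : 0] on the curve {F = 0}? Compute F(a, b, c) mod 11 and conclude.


F(7,6,0) ≡ 7 (mod 11); P is NOT on the curve.

Evaluate F(7, 6, 0) term-by-term (mod 11).
  -3*X**2 ↦ -3·49·1·1 = -147
  2*X*Z ↦ 2·7·1·0 = 0
  -3*Y*Z ↦ -3·1·6·0 = 0
Sum: F(7, 6, 0) = (-147) + (0) + (0) = -147.
Reducing mod 11: -147 ≡ 7 (mod 11).
Since F(a, b, c) ≡ 7 ≠ 0 (mod 11), P does NOT lie on the curve.


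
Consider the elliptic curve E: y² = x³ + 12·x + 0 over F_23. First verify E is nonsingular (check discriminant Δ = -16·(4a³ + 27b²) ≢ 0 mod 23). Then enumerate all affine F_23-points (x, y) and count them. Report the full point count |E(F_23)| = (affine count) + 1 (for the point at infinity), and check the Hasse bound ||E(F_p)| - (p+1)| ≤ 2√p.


Affine points = {(0, 0), (1, 6), (1, 17), (2, 3), (2, 20), (5, 1), (5, 22), (6, 9), (6, 14), (7, 6), (7, 17), (9, 3), (9, 20), (10, 4), (10, 19), (12, 3), (12, 20), (15, 6), (15, 17), (19, 7), (19, 16), (20, 11), (20, 12)}; affine count = 23; |E(F_23)| = 24.

Discriminant check: Δ ∝ 4a³ + 27b² = 4·12³ + 27·0² = 4·1728 + 27·0 ≡ 12 (mod 23). Nonzero ⇒ E is nonsingular.
For each x ∈ F_23, compute rhs = x³ + 12·x + 0 mod 23, then count y ∈ F_23 with y² ≡ rhs.
  x = 0: rhs = 0, matching y values: 0 (1 points).
  x = 1: rhs = 13, matching y values: 6, 17 (2 points).
  x = 2: rhs = 9, matching y values: 3, 20 (2 points).
  x = 3: rhs = 17, matching y values: none (0 points).
  x = 4: rhs = 20, matching y values: none (0 points).
  x = 5: rhs = 1, matching y values: 1, 22 (2 points).
  x = 6: rhs = 12, matching y values: 9, 14 (2 points).
  x = 7: rhs = 13, matching y values: 6, 17 (2 points).
  x = 8: rhs = 10, matching y values: none (0 points).
  x = 9: rhs = 9, matching y values: 3, 20 (2 points).
  x = 10: rhs = 16, matching y values: 4, 19 (2 points).
  x = 11: rhs = 14, matching y values: none (0 points).
  x = 12: rhs = 9, matching y values: 3, 20 (2 points).
  x = 13: rhs = 7, matching y values: none (0 points).
  x = 14: rhs = 14, matching y values: none (0 points).
  x = 15: rhs = 13, matching y values: 6, 17 (2 points).
  x = 16: rhs = 10, matching y values: none (0 points).
  x = 17: rhs = 11, matching y values: none (0 points).
  x = 18: rhs = 22, matching y values: none (0 points).
  x = 19: rhs = 3, matching y values: 7, 16 (2 points).
  x = 20: rhs = 6, matching y values: 11, 12 (2 points).
  x = 21: rhs = 14, matching y values: none (0 points).
  x = 22: rhs = 10, matching y values: none (0 points).
Total affine count: 23.
Full point count |E(F_23)| = 23 + 1 = 24.
Hasse bound: |24 − (23+1)| = |0| = 0 ≤ 2√23 ≈ 9.5917 ✓.


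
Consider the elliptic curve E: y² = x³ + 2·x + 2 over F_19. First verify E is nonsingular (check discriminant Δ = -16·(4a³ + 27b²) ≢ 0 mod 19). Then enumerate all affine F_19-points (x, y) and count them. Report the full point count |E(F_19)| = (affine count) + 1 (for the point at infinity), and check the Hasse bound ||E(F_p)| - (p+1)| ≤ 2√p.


Affine points = {(1, 9), (1, 10), (3, 4), (3, 15), (4, 6), (4, 13), (5, 2), (5, 17), (7, 6), (7, 13), (8, 6), (8, 13), (11, 5), (11, 14), (12, 5), (12, 14), (14, 0), (15, 5), (15, 14), (16, 8), (16, 11), (17, 3), (17, 16)}; affine count = 23; |E(F_19)| = 24.

Discriminant check: Δ ∝ 4a³ + 27b² = 4·2³ + 27·2² = 4·8 + 27·4 ≡ 7 (mod 19). Nonzero ⇒ E is nonsingular.
For each x ∈ F_19, compute rhs = x³ + 2·x + 2 mod 19, then count y ∈ F_19 with y² ≡ rhs.
  x = 0: rhs = 2, matching y values: none (0 points).
  x = 1: rhs = 5, matching y values: 9, 10 (2 points).
  x = 2: rhs = 14, matching y values: none (0 points).
  x = 3: rhs = 16, matching y values: 4, 15 (2 points).
  x = 4: rhs = 17, matching y values: 6, 13 (2 points).
  x = 5: rhs = 4, matching y values: 2, 17 (2 points).
  x = 6: rhs = 2, matching y values: none (0 points).
  x = 7: rhs = 17, matching y values: 6, 13 (2 points).
  x = 8: rhs = 17, matching y values: 6, 13 (2 points).
  x = 9: rhs = 8, matching y values: none (0 points).
  x = 10: rhs = 15, matching y values: none (0 points).
  x = 11: rhs = 6, matching y values: 5, 14 (2 points).
  x = 12: rhs = 6, matching y values: 5, 14 (2 points).
  x = 13: rhs = 2, matching y values: none (0 points).
  x = 14: rhs = 0, matching y values: 0 (1 points).
  x = 15: rhs = 6, matching y values: 5, 14 (2 points).
  x = 16: rhs = 7, matching y values: 8, 11 (2 points).
  x = 17: rhs = 9, matching y values: 3, 16 (2 points).
  x = 18: rhs = 18, matching y values: none (0 points).
Total affine count: 23.
Full point count |E(F_19)| = 23 + 1 = 24.
Hasse bound: |24 − (19+1)| = |4| = 4 ≤ 2√19 ≈ 8.7178 ✓.


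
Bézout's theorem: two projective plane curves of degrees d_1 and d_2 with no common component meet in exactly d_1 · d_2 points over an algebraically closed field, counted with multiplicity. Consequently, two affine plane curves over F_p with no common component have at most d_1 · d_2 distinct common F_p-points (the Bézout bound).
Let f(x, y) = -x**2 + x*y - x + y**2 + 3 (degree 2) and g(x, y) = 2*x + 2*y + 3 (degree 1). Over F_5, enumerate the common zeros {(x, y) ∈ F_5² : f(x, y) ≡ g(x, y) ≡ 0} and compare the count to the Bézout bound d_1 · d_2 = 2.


Common zeros: {(4, 2)}; count = 1; Bézout bound = 2.

deg(f) = 2, deg(g) = 1, so Bézout bound = 2.
Scan x ∈ F_5. For each x, list the y ∈ F_5 with f(x, y) ≡ 0 and those with g(x, y) ≡ 0 (mod 5); the common zeros in that column are the intersection.
  x = 0: f ≡ 0 at y ∈ ∅; g ≡ 0 at y ∈ {1}; common: ∅.
  x = 1: f ≡ 0 at y ∈ ∅; g ≡ 0 at y ∈ {0}; common: ∅.
  x = 2: f ≡ 0 at y ∈ {1, 2}; g ≡ 0 at y ∈ {4}; common: ∅.
  x = 3: f ≡ 0 at y ∈ {1}; g ≡ 0 at y ∈ {3}; common: ∅.
  x = 4: f ≡ 0 at y ∈ {2, 4}; g ≡ 0 at y ∈ {2}; common: {2}.
Collecting: common zeros = {(4, 2)}, so the count is 1.
Comparison with the Bézout bound: 1 ≤ 2 = deg(f)·deg(g), as expected for curves with no common component (the affine F_5-count falls short of the bound because intersections may lie at infinity, over extension fields, or carry multiplicity).


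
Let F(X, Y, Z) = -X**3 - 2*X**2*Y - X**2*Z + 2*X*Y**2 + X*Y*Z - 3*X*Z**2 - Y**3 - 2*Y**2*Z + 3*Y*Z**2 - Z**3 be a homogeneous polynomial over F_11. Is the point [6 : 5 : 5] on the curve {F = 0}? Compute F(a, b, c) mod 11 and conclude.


F(6,5,5) ≡ 10 (mod 11); P is NOT on the curve.

Evaluate F(6, 5, 5) term-by-term (mod 11).
  -X**3 ↦ -1·216·1·1 = -216
  -2*X**2*Y ↦ -2·36·5·1 = -360
  -X**2*Z ↦ -1·36·1·5 = -180
  2*X*Y**2 ↦ 2·6·25·1 = 300
  X*Y*Z ↦ 1·6·5·5 = 150
  -3*X*Z**2 ↦ -3·6·1·25 = -450
  -Y**3 ↦ -1·1·125·1 = -125
  -2*Y**2*Z ↦ -2·1·25·5 = -250
  3*Y*Z**2 ↦ 3·1·5·25 = 375
  -Z**3 ↦ -1·1·1·125 = -125
Sum: F(6, 5, 5) = (-216) + (-360) + (-180) + (300) + (150) + (-450) + (-125) + (-250) + (375) + (-125) = -881.
Reducing mod 11: -881 ≡ 10 (mod 11).
Since F(a, b, c) ≡ 10 ≠ 0 (mod 11), P does NOT lie on the curve.


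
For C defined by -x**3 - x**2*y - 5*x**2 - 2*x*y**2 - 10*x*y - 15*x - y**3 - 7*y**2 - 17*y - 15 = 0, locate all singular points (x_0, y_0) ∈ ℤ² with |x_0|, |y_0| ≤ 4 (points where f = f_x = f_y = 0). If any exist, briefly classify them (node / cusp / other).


Singular points: {(-1, -2)}; classification: cusp.

Compute partial derivatives:
  f_x = -3*x**2 - 2*x*y - 10*x - 2*y**2 - 10*y - 15.
  f_y = -x**2 - 4*x*y - 10*x - 3*y**2 - 14*y - 17.
Scan x_0 ∈ {−4, ..., 4}. For each x_0, f_y(x_0, y) is a polynomial in y; find its integer roots y ∈ {−4, ..., 4}, then test f_x and f at those candidates.
  x = -4: f_y(-4, y) = -3*y**2 + 2*y + 7; no integer root y with |y| ≤ 4.
  x = -3: f_y(-3, y) = -3*y**2 - 2*y + 4; no integer root y with |y| ≤ 4.
  x = -2: f_y(-2, y) = -3*y**2 - 6*y - 1; no integer root y with |y| ≤ 4.
  x = -1: f_y(-1, y) = -3*y**2 - 10*y - 8; vanishes at y ∈ {-2}. (-1, -2): f_x = 0, f = 0 — SINGULAR.
  x = 0: f_y(0, y) = -3*y**2 - 14*y - 17; no integer root y with |y| ≤ 4.
  x = 1: f_y(1, y) = -3*y**2 - 18*y - 28; no integer root y with |y| ≤ 4.
  x = 2: f_y(2, y) = -3*y**2 - 22*y - 41; no integer root y with |y| ≤ 4.
  x = 3: f_y(3, y) = -3*y**2 - 26*y - 56; vanishes at y ∈ {-4}. (3, -4): f_x = -40 ≠ 0.
  x = 4: f_y(4, y) = -3*y**2 - 30*y - 73; no integer root y with |y| ≤ 4.
Only singular point on the grid: (-1, -2).
Classify: substitute x = -1 + u, y = -2 + v and expand: f = -u**3 - u**2*v - 2*u*v**2 - v**3 + v**2.
No constant or linear terms (consistent with a singular point). Quadratic part: v**2. Cubic part: -u**3 - u**2*v - 2*u*v**2 - v**3.
The quadratic part v**2 is a perfect square, so there is a single (double) tangent line v = 0, i.e. y = -2. Restricting the cubic part to that line (v = 0) leaves -u**3 ≠ 0, so f is not divisible by v and the branch is v² ≈ u**3 to lowest order — this is a cusp.
Classification: cusp.


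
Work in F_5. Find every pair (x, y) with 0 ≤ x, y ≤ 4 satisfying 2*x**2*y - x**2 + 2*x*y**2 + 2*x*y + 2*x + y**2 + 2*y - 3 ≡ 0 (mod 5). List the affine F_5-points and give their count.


Affine F_5-points: {(0, 1), (0, 2), (1, 4), (2, 2), (3, 3), (3, 4), (4, 1)}; count = 7.

For each of the 25 pairs (x, y) ∈ F_5², evaluate f(x, y) mod 5. Record the zeros.
  x = 0: [0↦2, 1↦0, 2↦0, 3↦2, 4↦1]  zeros at y ∈ {1, 2}
  x = 1: [0↦3, 1↦2, 2↦2, 3↦3, 4↦0]  zeros at y ∈ {4}
  x = 2: [0↦2, 1↦1, 2↦0, 3↦4, 4↦3]  zeros at y ∈ {2}
  x = 3: [0↦4, 1↦2, 2↦4, 3↦0, 4↦0]  zeros at y ∈ {3, 4}
  x = 4: [0↦4, 1↦0, 2↦4, 3↦1, 4↦1]  zeros at y ∈ {1}
Collecting zeros: affine points = {(0, 1), (0, 2), (1, 4), (2, 2), (3, 3), (3, 4), (4, 1)}.
Total count |C(F_5)_aff| = 7.


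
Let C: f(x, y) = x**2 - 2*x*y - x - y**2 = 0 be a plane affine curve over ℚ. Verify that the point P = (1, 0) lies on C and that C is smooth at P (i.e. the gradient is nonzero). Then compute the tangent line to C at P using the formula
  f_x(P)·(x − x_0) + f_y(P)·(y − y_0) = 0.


Tangent line at P: x - 2*y - 1 = 0.

Step 1: f(1, 0) = 0, so P lies on C.
Step 2: partial derivatives
  f_x(x, y) = 2*x - 2*y - 1, f_y(x, y) = -2*x - 2*y.
  f_x(P) = 1, f_y(P) = -2 (gradient nonzero, so P is smooth).
Step 3: tangent line at P: 1·(x − 1) + -2·(y − 0) = 0.
Expanding: x - 2*y - 1 = 0.


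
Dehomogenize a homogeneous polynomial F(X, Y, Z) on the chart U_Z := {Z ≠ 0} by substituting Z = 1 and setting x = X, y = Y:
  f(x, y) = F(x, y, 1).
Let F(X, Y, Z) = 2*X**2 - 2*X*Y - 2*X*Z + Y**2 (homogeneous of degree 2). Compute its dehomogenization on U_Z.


f(x, y) = 2*x**2 - 2*x*y - 2*x + y**2

On U_Z we set Z = 1. Each monomial c·X^i·Y^j·Z^k in F becomes c·x^i·y^j·1^k = c·x^i·y^j.
Substituting Z = 1: F(X, Y, 1) = 2*x**2 - 2*x*y - 2*x + y**2.
Note: deg(f) ≤ deg(F) = 2; strict inequality happens when F is divisible by Z (lost terms).


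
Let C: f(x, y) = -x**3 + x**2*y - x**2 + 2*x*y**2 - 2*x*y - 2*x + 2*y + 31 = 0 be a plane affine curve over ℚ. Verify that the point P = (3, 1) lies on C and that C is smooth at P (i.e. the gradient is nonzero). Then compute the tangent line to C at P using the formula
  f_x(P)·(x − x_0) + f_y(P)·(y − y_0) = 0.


Tangent line at P: -29*x + 17*y + 70 = 0.

Step 1: f(3, 1) = 0, so P lies on C.
Step 2: partial derivatives
  f_x(x, y) = -3*x**2 + 2*x*y - 2*x + 2*y**2 - 2*y - 2, f_y(x, y) = x**2 + 4*x*y - 2*x + 2.
  f_x(P) = -29, f_y(P) = 17 (gradient nonzero, so P is smooth).
Step 3: tangent line at P: -29·(x − 3) + 17·(y − 1) = 0.
Expanding: -29*x + 17*y + 70 = 0.


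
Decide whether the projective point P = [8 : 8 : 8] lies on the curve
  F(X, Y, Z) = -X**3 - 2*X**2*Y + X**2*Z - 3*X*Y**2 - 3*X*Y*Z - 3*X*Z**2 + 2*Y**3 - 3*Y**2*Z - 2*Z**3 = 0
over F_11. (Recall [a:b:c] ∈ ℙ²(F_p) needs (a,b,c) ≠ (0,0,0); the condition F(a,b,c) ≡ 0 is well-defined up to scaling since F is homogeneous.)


F(8,8,8) ≡ 4 (mod 11); P is NOT on the curve.

Evaluate F(8, 8, 8) term-by-term (mod 11).
  -X**3 ↦ -1·512·1·1 = -512
  -2*X**2*Y ↦ -2·64·8·1 = -1024
  X**2*Z ↦ 1·64·1·8 = 512
  -3*X*Y**2 ↦ -3·8·64·1 = -1536
  -3*X*Y*Z ↦ -3·8·8·8 = -1536
  -3*X*Z**2 ↦ -3·8·1·64 = -1536
  2*Y**3 ↦ 2·1·512·1 = 1024
  -3*Y**2*Z ↦ -3·1·64·8 = -1536
  -2*Z**3 ↦ -2·1·1·512 = -1024
Sum: F(8, 8, 8) = (-512) + (-1024) + (512) + (-1536) + (-1536) + (-1536) + (1024) + (-1536) + (-1024) = -7168.
Reducing mod 11: -7168 ≡ 4 (mod 11).
Since F(a, b, c) ≡ 4 ≠ 0 (mod 11), P does NOT lie on the curve.


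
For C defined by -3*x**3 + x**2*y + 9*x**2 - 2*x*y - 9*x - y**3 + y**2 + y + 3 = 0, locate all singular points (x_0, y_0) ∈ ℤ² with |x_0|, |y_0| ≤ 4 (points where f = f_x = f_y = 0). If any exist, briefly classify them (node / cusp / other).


Singular points: {(1, 0)}; classification: cusp.

Compute partial derivatives:
  f_x = -9*x**2 + 2*x*y + 18*x - 2*y - 9.
  f_y = x**2 - 2*x - 3*y**2 + 2*y + 1.
Scan x_0 ∈ {−4, ..., 4}. For each x_0, f_y(x_0, y) is a polynomial in y; find its integer roots y ∈ {−4, ..., 4}, then test f_x and f at those candidates.
  x = -4: f_y(-4, y) = -3*y**2 + 2*y + 25; no integer root y with |y| ≤ 4.
  x = -3: f_y(-3, y) = -3*y**2 + 2*y + 16; vanishes at y ∈ {-2}. (-3, -2): f_x = -128 ≠ 0.
  x = -2: f_y(-2, y) = -3*y**2 + 2*y + 9; no integer root y with |y| ≤ 4.
  x = -1: f_y(-1, y) = -3*y**2 + 2*y + 4; no integer root y with |y| ≤ 4.
  x = 0: f_y(0, y) = -3*y**2 + 2*y + 1; vanishes at y ∈ {1}. (0, 1): f_x = -11 ≠ 0.
  x = 1: f_y(1, y) = -3*y**2 + 2*y; vanishes at y ∈ {0}. (1, 0): f_x = 0, f = 0 — SINGULAR.
  x = 2: f_y(2, y) = -3*y**2 + 2*y + 1; vanishes at y ∈ {1}. (2, 1): f_x = -7 ≠ 0.
  x = 3: f_y(3, y) = -3*y**2 + 2*y + 4; no integer root y with |y| ≤ 4.
  x = 4: f_y(4, y) = -3*y**2 + 2*y + 9; no integer root y with |y| ≤ 4.
Only singular point on the grid: (1, 0).
Classify: substitute x = 1 + u, y = 0 + v and expand: f = -3*u**3 + u**2*v - v**3 + v**2.
No constant or linear terms (consistent with a singular point). Quadratic part: v**2. Cubic part: -3*u**3 + u**2*v - v**3.
The quadratic part v**2 is a perfect square, so there is a single (double) tangent line v = 0, i.e. y = 0. Restricting the cubic part to that line (v = 0) leaves -3*u**3 ≠ 0, so f is not divisible by v and the branch is v² ≈ 3*u**3 to lowest order — this is a cusp.
Classification: cusp.


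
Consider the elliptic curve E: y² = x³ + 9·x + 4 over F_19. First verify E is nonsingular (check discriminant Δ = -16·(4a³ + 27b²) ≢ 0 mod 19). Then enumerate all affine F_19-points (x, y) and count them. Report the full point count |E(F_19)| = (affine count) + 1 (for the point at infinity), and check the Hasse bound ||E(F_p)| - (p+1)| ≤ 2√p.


Affine points = {(0, 2), (0, 17), (2, 7), (2, 12), (3, 1), (3, 18), (4, 3), (4, 16), (7, 7), (7, 12), (9, 4), (9, 15), (10, 7), (10, 12), (11, 3), (11, 16), (12, 4), (12, 15), (13, 0), (14, 9), (14, 10), (16, 8), (16, 11), (17, 4), (17, 15)}; affine count = 25; |E(F_19)| = 26.

Discriminant check: Δ ∝ 4a³ + 27b² = 4·9³ + 27·4² = 4·729 + 27·16 ≡ 4 (mod 19). Nonzero ⇒ E is nonsingular.
For each x ∈ F_19, compute rhs = x³ + 9·x + 4 mod 19, then count y ∈ F_19 with y² ≡ rhs.
  x = 0: rhs = 4, matching y values: 2, 17 (2 points).
  x = 1: rhs = 14, matching y values: none (0 points).
  x = 2: rhs = 11, matching y values: 7, 12 (2 points).
  x = 3: rhs = 1, matching y values: 1, 18 (2 points).
  x = 4: rhs = 9, matching y values: 3, 16 (2 points).
  x = 5: rhs = 3, matching y values: none (0 points).
  x = 6: rhs = 8, matching y values: none (0 points).
  x = 7: rhs = 11, matching y values: 7, 12 (2 points).
  x = 8: rhs = 18, matching y values: none (0 points).
  x = 9: rhs = 16, matching y values: 4, 15 (2 points).
  x = 10: rhs = 11, matching y values: 7, 12 (2 points).
  x = 11: rhs = 9, matching y values: 3, 16 (2 points).
  x = 12: rhs = 16, matching y values: 4, 15 (2 points).
  x = 13: rhs = 0, matching y values: 0 (1 points).
  x = 14: rhs = 5, matching y values: 9, 10 (2 points).
  x = 15: rhs = 18, matching y values: none (0 points).
  x = 16: rhs = 7, matching y values: 8, 11 (2 points).
  x = 17: rhs = 16, matching y values: 4, 15 (2 points).
  x = 18: rhs = 13, matching y values: none (0 points).
Total affine count: 25.
Full point count |E(F_19)| = 25 + 1 = 26.
Hasse bound: |26 − (19+1)| = |6| = 6 ≤ 2√19 ≈ 8.7178 ✓.


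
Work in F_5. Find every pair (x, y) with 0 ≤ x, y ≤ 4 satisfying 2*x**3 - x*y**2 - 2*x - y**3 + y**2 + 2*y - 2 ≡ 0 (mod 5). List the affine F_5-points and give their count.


Affine F_5-points: {(0, 1), (2, 0), (2, 1), (2, 3), (3, 1), (4, 3)}; count = 6.

For each of the 25 pairs (x, y) ∈ F_5², evaluate f(x, y) mod 5. Record the zeros.
  x = 0: [0↦3, 1↦0, 2↦3, 3↦1, 4↦3]  zeros at y ∈ {1}
  x = 1: [0↦3, 1↦4, 2↦4, 3↦2, 4↦2]  zeros at y ∈ ∅
  x = 2: [0↦0, 1↦0, 2↦2, 3↦0, 4↦3]  zeros at y ∈ {0, 1, 3}
  x = 3: [0↦1, 1↦0, 2↦4, 3↦2, 4↦3]  zeros at y ∈ {1}
  x = 4: [0↦3, 1↦1, 2↦2, 3↦0, 4↦4]  zeros at y ∈ {3}
Collecting zeros: affine points = {(0, 1), (2, 0), (2, 1), (2, 3), (3, 1), (4, 3)}.
Total count |C(F_5)_aff| = 6.


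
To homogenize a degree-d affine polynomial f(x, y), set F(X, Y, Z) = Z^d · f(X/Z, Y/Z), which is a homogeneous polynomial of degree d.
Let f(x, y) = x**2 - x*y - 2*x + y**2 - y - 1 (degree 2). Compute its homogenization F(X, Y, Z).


F(X, Y, Z) = X**2 - X*Y - 2*X*Z + Y**2 - Y*Z - Z**2

deg(f) = 2.
Substitute x = X/Z, y = Y/Z into f, then multiply by Z^2.
  monomial 1·x^2·y^0 ↦ 1·X^2·Y^0·Z^0.
  monomial -1·x^1·y^1 ↦ -1·X^1·Y^1·Z^0.
  monomial -2·x^1·y^0 ↦ -2·X^1·Y^0·Z^1.
  monomial 1·x^0·y^2 ↦ 1·X^0·Y^2·Z^0.
  monomial -1·x^0·y^1 ↦ -1·X^0·Y^1·Z^1.
  monomial -1·x^0·y^0 ↦ -1·X^0·Y^0·Z^2.
Collecting: F(X, Y, Z) = X**2 - X*Y - 2*X*Z + Y**2 - Y*Z - Z**2.


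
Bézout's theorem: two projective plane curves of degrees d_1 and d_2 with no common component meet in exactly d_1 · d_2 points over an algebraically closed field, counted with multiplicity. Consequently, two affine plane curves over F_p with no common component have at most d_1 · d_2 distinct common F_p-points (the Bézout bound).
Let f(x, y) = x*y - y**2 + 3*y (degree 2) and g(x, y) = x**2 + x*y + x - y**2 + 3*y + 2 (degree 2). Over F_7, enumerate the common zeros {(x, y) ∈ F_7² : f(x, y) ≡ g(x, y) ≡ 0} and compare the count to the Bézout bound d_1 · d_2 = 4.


Common zeros: {(3, 0), (3, 6)}; count = 2; Bézout bound = 4.

deg(f) = 2, deg(g) = 2, so Bézout bound = 4.
Scan x ∈ F_7. For each x, list the y ∈ F_7 with f(x, y) ≡ 0 and those with g(x, y) ≡ 0 (mod 7); the common zeros in that column are the intersection.
  x = 0: f ≡ 0 at y ∈ {0, 3}; g ≡ 0 at y ∈ ∅; common: ∅.
  x = 1: f ≡ 0 at y ∈ {0, 4}; g ≡ 0 at y ∈ {1, 3}; common: ∅.
  x = 2: f ≡ 0 at y ∈ {0, 5}; g ≡ 0 at y ∈ {2, 3}; common: ∅.
  x = 3: f ≡ 0 at y ∈ {0, 6}; g ≡ 0 at y ∈ {0, 6}; common: {0, 6}.
  x = 4: f ≡ 0 at y ∈ {0}; g ≡ 0 at y ∈ {1, 6}; common: ∅.
  x = 5: f ≡ 0 at y ∈ {0, 1}; g ≡ 0 at y ∈ ∅; common: ∅.
  x = 6: f ≡ 0 at y ∈ {0, 2}; g ≡ 0 at y ∈ ∅; common: ∅.
Collecting: common zeros = {(3, 0), (3, 6)}, so the count is 2.
Comparison with the Bézout bound: 2 ≤ 4 = deg(f)·deg(g), as expected for curves with no common component (the affine F_7-count falls short of the bound because intersections may lie at infinity, over extension fields, or carry multiplicity).


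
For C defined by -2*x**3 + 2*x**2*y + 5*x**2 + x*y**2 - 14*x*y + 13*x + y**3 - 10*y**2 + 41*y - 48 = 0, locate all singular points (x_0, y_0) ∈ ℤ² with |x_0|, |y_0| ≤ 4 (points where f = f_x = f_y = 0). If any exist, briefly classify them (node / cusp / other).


Singular points: {(2, 3)}; classification: node.

Compute partial derivatives:
  f_x = -6*x**2 + 4*x*y + 10*x + y**2 - 14*y + 13.
  f_y = 2*x**2 + 2*x*y - 14*x + 3*y**2 - 20*y + 41.
Scan x_0 ∈ {−4, ..., 4}. For each x_0, f_y(x_0, y) is a polynomial in y; find its integer roots y ∈ {−4, ..., 4}, then test f_x and f at those candidates.
  x = -4: f_y(-4, y) = 3*y**2 - 28*y + 129; no integer root y with |y| ≤ 4.
  x = -3: f_y(-3, y) = 3*y**2 - 26*y + 101; no integer root y with |y| ≤ 4.
  x = -2: f_y(-2, y) = 3*y**2 - 24*y + 77; no integer root y with |y| ≤ 4.
  x = -1: f_y(-1, y) = 3*y**2 - 22*y + 57; no integer root y with |y| ≤ 4.
  x = 0: f_y(0, y) = 3*y**2 - 20*y + 41; no integer root y with |y| ≤ 4.
  x = 1: f_y(1, y) = 3*y**2 - 18*y + 29; no integer root y with |y| ≤ 4.
  x = 2: f_y(2, y) = 3*y**2 - 16*y + 21; vanishes at y ∈ {3}. (2, 3): f_x = 0, f = 0 — SINGULAR.
  x = 3: f_y(3, y) = 3*y**2 - 14*y + 17; no integer root y with |y| ≤ 4.
  x = 4: f_y(4, y) = 3*y**2 - 12*y + 17; no integer root y with |y| ≤ 4.
Only singular point on the grid: (2, 3).
Classify: substitute x = 2 + u, y = 3 + v and expand: f = -2*u**3 + 2*u**2*v - u**2 + u*v**2 + v**3 + v**2.
No constant or linear terms (consistent with a singular point). Quadratic part: -u**2 + v**2. Cubic part: -2*u**3 + 2*u**2*v + u*v**2 + v**3.
The quadratic part v**2 - u**2 = (v − u)(v + u) splits into two distinct linear factors, so there are two distinct tangent lines y − 3 = ±(x − 2) — this is a node (ordinary double point).
Classification: node.


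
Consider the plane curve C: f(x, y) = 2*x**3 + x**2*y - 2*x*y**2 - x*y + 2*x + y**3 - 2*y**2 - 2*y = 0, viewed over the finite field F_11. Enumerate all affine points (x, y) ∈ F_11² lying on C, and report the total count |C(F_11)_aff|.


Affine F_11-points: {(0, 0), (0, 6), (0, 7), (1, 3), (3, 2), (4, 8), (6, 3), (6, 4), (6, 7), (7, 7), (8, 3), (10, 5)}; count = 12.

For each of the 121 pairs (x, y) ∈ F_11², evaluate f(x, y) mod 11. Record the zeros.
  x = 0: [0↦0, 1↦8, 2↦7, 3↦3, 4↦2, 5↦10, 6↦0, 7↦0, 8↦5, 9↦10, 10↦10]  zeros at y ∈ {0, 6, 7}
  x = 1: [0↦4, 1↦10, 2↦3, 3↦0, 4↦7, 5↦8, 6↦9, 7↦5, 8↦2, 9↦6, 10↦1]  zeros at y ∈ {3}
  x = 2: [0↦9, 1↦4, 2↦4, 3↦4, 4↦10, 5↦6, 6↦9, 7↦3, 8↦5, 9↦10, 10↦2]  zeros at y ∈ ∅
  x = 3: [0↦5, 1↦2, 2↦0, 3↦5, 4↦1, 5↦5, 6↦1, 7↦6, 8↦4, 9↦1, 10↦3]  zeros at y ∈ {2}
  x = 4: [0↦4, 1↦5, 2↦3, 3↦4, 4↦3, 5↦6, 6↦8, 7↦4, 8↦0, 9↦2, 10↦5]  zeros at y ∈ {8}
  x = 5: [0↦7, 1↦3, 2↦3, 3↦2, 4↦6, 5↦10, 6↦9, 7↦9, 8↦5, 9↦3, 10↦9]  zeros at y ∈ ∅
  x = 6: [0↦4, 1↦8, 2↦1, 3↦0, 4↦0, 5↦7, 6↦5, 7↦0, 8↦9, 9↦5, 10↦5]  zeros at y ∈ {3, 4, 7}
  x = 7: [0↦7, 1↦10, 2↦9, 3↦10, 4↦8, 5↦9, 6↦8, 7↦0, 8↦2, 9↦9, 10↦5]  zeros at y ∈ {7}
  x = 8: [0↦6, 1↦10, 2↦6, 3↦0, 4↦9, 5↦6, 6↦8, 7↦10, 8↦7, 9↦5, 10↦10]  zeros at y ∈ {3}
  x = 9: [0↦2, 1↦9, 2↦4, 3↦4, 4↦4, 5↦10, 6↦6, 7↦9, 8↦3, 9↦5, 10↦10]  zeros at y ∈ ∅
  x = 10: [0↦7, 1↦8, 2↦4, 3↦1, 4↦5, 5↦0, 6↦3, 7↦9, 8↦2, 9↦10, 10↦6]  zeros at y ∈ {5}
Collecting zeros: affine points = {(0, 0), (0, 6), (0, 7), (1, 3), (3, 2), (4, 8), (6, 3), (6, 4), (6, 7), (7, 7), (8, 3), (10, 5)}.
Total count |C(F_11)_aff| = 12.


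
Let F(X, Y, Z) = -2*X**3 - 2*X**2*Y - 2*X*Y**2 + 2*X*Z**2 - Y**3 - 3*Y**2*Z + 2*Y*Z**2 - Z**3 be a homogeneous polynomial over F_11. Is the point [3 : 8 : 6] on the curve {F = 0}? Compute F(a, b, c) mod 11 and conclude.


F(3,8,6) ≡ 2 (mod 11); P is NOT on the curve.

Evaluate F(3, 8, 6) term-by-term (mod 11).
  -2*X**3 ↦ -2·27·1·1 = -54
  -2*X**2*Y ↦ -2·9·8·1 = -144
  -2*X*Y**2 ↦ -2·3·64·1 = -384
  2*X*Z**2 ↦ 2·3·1·36 = 216
  -Y**3 ↦ -1·1·512·1 = -512
  -3*Y**2*Z ↦ -3·1·64·6 = -1152
  2*Y*Z**2 ↦ 2·1·8·36 = 576
  -Z**3 ↦ -1·1·1·216 = -216
Sum: F(3, 8, 6) = (-54) + (-144) + (-384) + (216) + (-512) + (-1152) + (576) + (-216) = -1670.
Reducing mod 11: -1670 ≡ 2 (mod 11).
Since F(a, b, c) ≡ 2 ≠ 0 (mod 11), P does NOT lie on the curve.


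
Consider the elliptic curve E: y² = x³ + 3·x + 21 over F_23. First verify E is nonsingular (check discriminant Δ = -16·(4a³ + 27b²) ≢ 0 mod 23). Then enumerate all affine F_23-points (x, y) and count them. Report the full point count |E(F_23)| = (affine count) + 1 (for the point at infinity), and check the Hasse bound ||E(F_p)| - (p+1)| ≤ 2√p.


Affine points = {(1, 5), (1, 18), (2, 9), (2, 14), (5, 0), (6, 5), (6, 18), (9, 8), (9, 15), (10, 4), (10, 19), (13, 7), (13, 16), (14, 1), (14, 22), (16, 5), (16, 18), (20, 10), (20, 13)}; affine count = 19; |E(F_23)| = 20.

Discriminant check: Δ ∝ 4a³ + 27b² = 4·3³ + 27·21² = 4·27 + 27·441 ≡ 9 (mod 23). Nonzero ⇒ E is nonsingular.
For each x ∈ F_23, compute rhs = x³ + 3·x + 21 mod 23, then count y ∈ F_23 with y² ≡ rhs.
  x = 0: rhs = 21, matching y values: none (0 points).
  x = 1: rhs = 2, matching y values: 5, 18 (2 points).
  x = 2: rhs = 12, matching y values: 9, 14 (2 points).
  x = 3: rhs = 11, matching y values: none (0 points).
  x = 4: rhs = 5, matching y values: none (0 points).
  x = 5: rhs = 0, matching y values: 0 (1 points).
  x = 6: rhs = 2, matching y values: 5, 18 (2 points).
  x = 7: rhs = 17, matching y values: none (0 points).
  x = 8: rhs = 5, matching y values: none (0 points).
  x = 9: rhs = 18, matching y values: 8, 15 (2 points).
  x = 10: rhs = 16, matching y values: 4, 19 (2 points).
  x = 11: rhs = 5, matching y values: none (0 points).
  x = 12: rhs = 14, matching y values: none (0 points).
  x = 13: rhs = 3, matching y values: 7, 16 (2 points).
  x = 14: rhs = 1, matching y values: 1, 22 (2 points).
  x = 15: rhs = 14, matching y values: none (0 points).
  x = 16: rhs = 2, matching y values: 5, 18 (2 points).
  x = 17: rhs = 17, matching y values: none (0 points).
  x = 18: rhs = 19, matching y values: none (0 points).
  x = 19: rhs = 14, matching y values: none (0 points).
  x = 20: rhs = 8, matching y values: 10, 13 (2 points).
  x = 21: rhs = 7, matching y values: none (0 points).
  x = 22: rhs = 17, matching y values: none (0 points).
Total affine count: 19.
Full point count |E(F_23)| = 19 + 1 = 20.
Hasse bound: |20 − (23+1)| = |-4| = 4 ≤ 2√23 ≈ 9.5917 ✓.


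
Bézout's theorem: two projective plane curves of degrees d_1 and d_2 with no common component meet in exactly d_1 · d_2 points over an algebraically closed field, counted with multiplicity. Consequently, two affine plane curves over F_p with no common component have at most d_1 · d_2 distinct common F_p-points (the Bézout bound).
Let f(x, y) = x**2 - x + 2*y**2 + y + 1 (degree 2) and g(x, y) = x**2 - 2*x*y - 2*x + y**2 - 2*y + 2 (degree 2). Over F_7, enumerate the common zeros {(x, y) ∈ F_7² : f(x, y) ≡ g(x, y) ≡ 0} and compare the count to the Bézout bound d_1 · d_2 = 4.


Common zeros: {(4, 4), (4, 6)}; count = 2; Bézout bound = 4.

deg(f) = 2, deg(g) = 2, so Bézout bound = 4.
Scan x ∈ F_7. For each x, list the y ∈ F_7 with f(x, y) ≡ 0 and those with g(x, y) ≡ 0 (mod 7); the common zeros in that column are the intersection.
  x = 0: f ≡ 0 at y ∈ {5}; g ≡ 0 at y ∈ ∅; common: ∅.
  x = 1: f ≡ 0 at y ∈ {5}; g ≡ 0 at y ∈ ∅; common: ∅.
  x = 2: f ≡ 0 at y ∈ ∅; g ≡ 0 at y ∈ {3}; common: ∅.
  x = 3: f ≡ 0 at y ∈ {0, 3}; g ≡ 0 at y ∈ {2, 6}; common: ∅.
  x = 4: f ≡ 0 at y ∈ {4, 6}; g ≡ 0 at y ∈ {4, 6}; common: {4, 6}.
  x = 5: f ≡ 0 at y ∈ {0, 3}; g ≡ 0 at y ∈ ∅; common: ∅.
  x = 6: f ≡ 0 at y ∈ ∅; g ≡ 0 at y ∈ {3, 4}; common: ∅.
Collecting: common zeros = {(4, 4), (4, 6)}, so the count is 2.
Comparison with the Bézout bound: 2 ≤ 4 = deg(f)·deg(g), as expected for curves with no common component (the affine F_7-count falls short of the bound because intersections may lie at infinity, over extension fields, or carry multiplicity).


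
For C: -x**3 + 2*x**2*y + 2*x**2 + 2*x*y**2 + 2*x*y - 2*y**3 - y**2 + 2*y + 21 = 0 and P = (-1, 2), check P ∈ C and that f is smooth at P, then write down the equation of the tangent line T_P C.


Tangent line at P: -3*x - 34*y + 65 = 0.

Step 1: f(-1, 2) = 0, so P lies on C.
Step 2: partial derivatives
  f_x(x, y) = -3*x**2 + 4*x*y + 4*x + 2*y**2 + 2*y, f_y(x, y) = 2*x**2 + 4*x*y + 2*x - 6*y**2 - 2*y + 2.
  f_x(P) = -3, f_y(P) = -34 (gradient nonzero, so P is smooth).
Step 3: tangent line at P: -3·(x − -1) + -34·(y − 2) = 0.
Expanding: -3*x - 34*y + 65 = 0.


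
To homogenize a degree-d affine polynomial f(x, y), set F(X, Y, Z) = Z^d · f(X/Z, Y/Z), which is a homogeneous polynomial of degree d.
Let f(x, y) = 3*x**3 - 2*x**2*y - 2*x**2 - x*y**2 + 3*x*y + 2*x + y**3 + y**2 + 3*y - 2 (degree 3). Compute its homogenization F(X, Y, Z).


F(X, Y, Z) = 3*X**3 - 2*X**2*Y - 2*X**2*Z - X*Y**2 + 3*X*Y*Z + 2*X*Z**2 + Y**3 + Y**2*Z + 3*Y*Z**2 - 2*Z**3

deg(f) = 3.
Substitute x = X/Z, y = Y/Z into f, then multiply by Z^3.
  monomial 3·x^3·y^0 ↦ 3·X^3·Y^0·Z^0.
  monomial -2·x^2·y^1 ↦ -2·X^2·Y^1·Z^0.
  monomial -2·x^2·y^0 ↦ -2·X^2·Y^0·Z^1.
  monomial -1·x^1·y^2 ↦ -1·X^1·Y^2·Z^0.
  monomial 3·x^1·y^1 ↦ 3·X^1·Y^1·Z^1.
  monomial 2·x^1·y^0 ↦ 2·X^1·Y^0·Z^2.
  monomial 1·x^0·y^3 ↦ 1·X^0·Y^3·Z^0.
  monomial 1·x^0·y^2 ↦ 1·X^0·Y^2·Z^1.
  monomial 3·x^0·y^1 ↦ 3·X^0·Y^1·Z^2.
  monomial -2·x^0·y^0 ↦ -2·X^0·Y^0·Z^3.
Collecting: F(X, Y, Z) = 3*X**3 - 2*X**2*Y - 2*X**2*Z - X*Y**2 + 3*X*Y*Z + 2*X*Z**2 + Y**3 + Y**2*Z + 3*Y*Z**2 - 2*Z**3.


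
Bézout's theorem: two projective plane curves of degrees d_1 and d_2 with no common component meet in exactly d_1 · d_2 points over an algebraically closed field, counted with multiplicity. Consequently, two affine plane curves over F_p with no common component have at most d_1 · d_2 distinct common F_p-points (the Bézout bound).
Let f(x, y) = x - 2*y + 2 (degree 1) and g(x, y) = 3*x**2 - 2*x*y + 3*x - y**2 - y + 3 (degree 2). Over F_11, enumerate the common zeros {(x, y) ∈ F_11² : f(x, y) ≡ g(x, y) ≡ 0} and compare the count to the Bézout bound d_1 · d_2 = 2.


Common zeros: ∅; count = 0; Bézout bound = 2.

deg(f) = 1, deg(g) = 2, so Bézout bound = 2.
Scan x ∈ F_11. For each x, list the y ∈ F_11 with f(x, y) ≡ 0 and those with g(x, y) ≡ 0 (mod 11); the common zeros in that column are the intersection.
  x = 0: f ≡ 0 at y ∈ {1}; g ≡ 0 at y ∈ ∅; common: ∅.
  x = 1: f ≡ 0 at y ∈ {7}; g ≡ 0 at y ∈ {9, 10}; common: ∅.
  x = 2: f ≡ 0 at y ∈ {2}; g ≡ 0 at y ∈ ∅; common: ∅.
  x = 3: f ≡ 0 at y ∈ {8}; g ≡ 0 at y ∈ ∅; common: ∅.
  x = 4: f ≡ 0 at y ∈ {3}; g ≡ 0 at y ∈ {4, 9}; common: ∅.
  x = 5: f ≡ 0 at y ∈ {9}; g ≡ 0 at y ∈ {4, 7}; common: ∅.
  x = 6: f ≡ 0 at y ∈ {4}; g ≡ 0 at y ∈ {2, 7}; common: ∅.
  x = 7: f ≡ 0 at y ∈ {10}; g ≡ 0 at y ∈ ∅; common: ∅.
  x = 8: f ≡ 0 at y ∈ {5}; g ≡ 0 at y ∈ ∅; common: ∅.
  x = 9: f ≡ 0 at y ∈ {0}; g ≡ 0 at y ∈ {1, 2}; common: ∅.
  x = 10: f ≡ 0 at y ∈ {6}; g ≡ 0 at y ∈ ∅; common: ∅.
Collecting: common zeros = ∅, so the count is 0.
Comparison with the Bézout bound: 0 ≤ 2 = deg(f)·deg(g), as expected for curves with no common component (the affine F_11-count falls short of the bound because intersections may lie at infinity, over extension fields, or carry multiplicity).


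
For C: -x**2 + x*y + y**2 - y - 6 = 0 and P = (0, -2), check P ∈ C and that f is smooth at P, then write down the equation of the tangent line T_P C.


Tangent line at P: -2*x - 5*y - 10 = 0.

Step 1: f(0, -2) = 0, so P lies on C.
Step 2: partial derivatives
  f_x(x, y) = -2*x + y, f_y(x, y) = x + 2*y - 1.
  f_x(P) = -2, f_y(P) = -5 (gradient nonzero, so P is smooth).
Step 3: tangent line at P: -2·(x − 0) + -5·(y − -2) = 0.
Expanding: -2*x - 5*y - 10 = 0.


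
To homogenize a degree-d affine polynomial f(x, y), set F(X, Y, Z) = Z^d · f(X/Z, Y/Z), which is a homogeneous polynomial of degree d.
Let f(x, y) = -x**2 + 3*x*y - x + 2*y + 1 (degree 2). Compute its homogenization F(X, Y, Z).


F(X, Y, Z) = -X**2 + 3*X*Y - X*Z + 2*Y*Z + Z**2

deg(f) = 2.
Substitute x = X/Z, y = Y/Z into f, then multiply by Z^2.
  monomial -1·x^2·y^0 ↦ -1·X^2·Y^0·Z^0.
  monomial 3·x^1·y^1 ↦ 3·X^1·Y^1·Z^0.
  monomial -1·x^1·y^0 ↦ -1·X^1·Y^0·Z^1.
  monomial 2·x^0·y^1 ↦ 2·X^0·Y^1·Z^1.
  monomial 1·x^0·y^0 ↦ 1·X^0·Y^0·Z^2.
Collecting: F(X, Y, Z) = -X**2 + 3*X*Y - X*Z + 2*Y*Z + Z**2.


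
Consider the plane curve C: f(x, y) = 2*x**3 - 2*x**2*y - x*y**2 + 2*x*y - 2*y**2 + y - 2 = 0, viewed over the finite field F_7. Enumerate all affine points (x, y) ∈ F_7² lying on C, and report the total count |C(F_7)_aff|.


Affine F_7-points: {(1, 0), (1, 5), (2, 0), (2, 1), (4, 0), (4, 2), (5, 6), (6, 2)}; count = 8.

For each of the 49 pairs (x, y) ∈ F_7², evaluate f(x, y) mod 7. Record the zeros.
  x = 0: [0↦5, 1↦4, 2↦6, 3↦4, 4↦5, 5↦2, 6↦2]  zeros at y ∈ ∅
  x = 1: [0↦0, 1↦5, 2↦4, 3↦4, 4↦5, 5↦0, 6↦3]  zeros at y ∈ {0, 5}
  x = 2: [0↦0, 1↦0, 2↦6, 3↦4, 4↦1, 5↦4, 6↦6]  zeros at y ∈ {0, 1}
  x = 3: [0↦3, 1↦1, 2↦3, 3↦2, 4↦5, 5↦5, 6↦2]  zeros at y ∈ ∅
  x = 4: [0↦0, 1↦6, 2↦0, 3↦3, 4↦1, 5↦1, 6↦3]  zeros at y ∈ {0, 2}
  x = 5: [0↦3, 1↦6, 2↦2, 3↦5, 4↦1, 5↦4, 6↦0]  zeros at y ∈ {6}
  x = 6: [0↦3, 1↦6, 2↦0, 3↦6, 4↦3, 5↦5, 6↦5]  zeros at y ∈ {2}
Collecting zeros: affine points = {(1, 0), (1, 5), (2, 0), (2, 1), (4, 0), (4, 2), (5, 6), (6, 2)}.
Total count |C(F_7)_aff| = 8.


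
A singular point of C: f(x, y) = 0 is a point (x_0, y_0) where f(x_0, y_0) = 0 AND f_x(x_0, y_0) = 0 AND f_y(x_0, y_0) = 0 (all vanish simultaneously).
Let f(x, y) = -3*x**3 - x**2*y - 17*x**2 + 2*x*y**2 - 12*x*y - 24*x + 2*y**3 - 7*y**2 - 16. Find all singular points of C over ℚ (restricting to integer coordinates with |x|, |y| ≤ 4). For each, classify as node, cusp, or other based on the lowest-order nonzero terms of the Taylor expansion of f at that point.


Singular points: {(-2, 2)}; classification: node.

Compute partial derivatives:
  f_x = -9*x**2 - 2*x*y - 34*x + 2*y**2 - 12*y - 24.
  f_y = -x**2 + 4*x*y - 12*x + 6*y**2 - 14*y.
Scan x_0 ∈ {−4, ..., 4}. For each x_0, f_y(x_0, y) is a polynomial in y; find its integer roots y ∈ {−4, ..., 4}, then test f_x and f at those candidates.
  x = -4: f_y(-4, y) = 6*y**2 - 30*y + 32; no integer root y with |y| ≤ 4.
  x = -3: f_y(-3, y) = 6*y**2 - 26*y + 27; no integer root y with |y| ≤ 4.
  x = -2: f_y(-2, y) = 6*y**2 - 22*y + 20; vanishes at y ∈ {2}. (-2, 2): f_x = 0, f = 0 — SINGULAR.
  x = -1: f_y(-1, y) = 6*y**2 - 18*y + 11; no integer root y with |y| ≤ 4.
  x = 0: f_y(0, y) = 6*y**2 - 14*y; vanishes at y ∈ {0}. (0, 0): f_x = -24 ≠ 0.
  x = 1: f_y(1, y) = 6*y**2 - 10*y - 13; no integer root y with |y| ≤ 4.
  x = 2: f_y(2, y) = 6*y**2 - 6*y - 28; no integer root y with |y| ≤ 4.
  x = 3: f_y(3, y) = 6*y**2 - 2*y - 45; no integer root y with |y| ≤ 4.
  x = 4: f_y(4, y) = 6*y**2 + 2*y - 64; no integer root y with |y| ≤ 4.
Only singular point on the grid: (-2, 2).
Classify: substitute x = -2 + u, y = 2 + v and expand: f = -3*u**3 - u**2*v - u**2 + 2*u*v**2 + 2*v**3 + v**2.
No constant or linear terms (consistent with a singular point). Quadratic part: -u**2 + v**2. Cubic part: -3*u**3 - u**2*v + 2*u*v**2 + 2*v**3.
The quadratic part v**2 - u**2 = (v − u)(v + u) splits into two distinct linear factors, so there are two distinct tangent lines y − 2 = ±(x − -2) — this is a node (ordinary double point).
Classification: node.
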